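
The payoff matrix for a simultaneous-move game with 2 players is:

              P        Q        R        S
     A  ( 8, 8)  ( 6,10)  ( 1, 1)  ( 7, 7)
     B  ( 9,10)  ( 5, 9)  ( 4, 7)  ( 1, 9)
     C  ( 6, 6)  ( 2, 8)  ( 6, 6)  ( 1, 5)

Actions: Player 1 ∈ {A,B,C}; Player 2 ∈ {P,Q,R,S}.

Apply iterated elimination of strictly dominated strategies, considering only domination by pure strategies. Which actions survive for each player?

IESDS → P1:{A,B} P2:{P,Q}

P2 drop R (Q beats it: A:10>1 B:9>7 C:8>6)
P1 drop C (A beats it: P:8>6 Q:6>2 S:7>1)
P2 drop S (P beats it: A:8>7 B:10>9)
P1→{A,B} P2→{P,Q}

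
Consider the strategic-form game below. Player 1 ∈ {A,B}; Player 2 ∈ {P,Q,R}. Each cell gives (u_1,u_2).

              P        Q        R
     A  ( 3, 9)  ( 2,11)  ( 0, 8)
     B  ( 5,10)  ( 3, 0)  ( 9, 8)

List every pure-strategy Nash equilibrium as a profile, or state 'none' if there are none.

NE set: (B,P)

(A,P): not NE [P1→B gives 5>3; P2→Q gives 11>9]
(A,Q): not NE [P1→B gives 3>2]
(A,R): not NE [P1→B gives 9>0; P2→Q gives 11>8]
(B,P): NE
(B,Q): not NE [P2→P gives 10>0]
(B,R): not NE [P2→P gives 10>8]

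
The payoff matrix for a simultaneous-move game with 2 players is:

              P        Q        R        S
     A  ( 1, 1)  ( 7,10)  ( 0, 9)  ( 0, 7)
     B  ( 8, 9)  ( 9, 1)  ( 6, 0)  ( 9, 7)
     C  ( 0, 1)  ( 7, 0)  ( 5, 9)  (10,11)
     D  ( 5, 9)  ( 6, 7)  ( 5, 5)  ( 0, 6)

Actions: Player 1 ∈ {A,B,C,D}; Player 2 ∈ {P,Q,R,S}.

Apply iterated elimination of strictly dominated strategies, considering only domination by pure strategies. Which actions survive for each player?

P1 drop A (B beats it: P:8>1 Q:9>7 R:6>0 S:9>0)
P1 drop D (B beats it: P:8>5 Q:9>6 R:6>5 S:9>0)
P2 drop Q (P beats it: B:9>1 C:1>0)
P2 drop R (S beats it: B:7>0 C:11>9)
P1→{B,C} P2→{P,S}

Remaining: P1:{B,C} P2:{P,S}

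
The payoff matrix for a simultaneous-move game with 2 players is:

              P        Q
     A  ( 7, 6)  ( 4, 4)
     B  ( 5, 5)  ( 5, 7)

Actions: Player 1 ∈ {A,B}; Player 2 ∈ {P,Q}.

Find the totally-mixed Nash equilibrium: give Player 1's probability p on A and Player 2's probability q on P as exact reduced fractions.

P1 indiff ⇒ q·7+(1-q)·4 = q·5+(1-q)·5 ⇒ q(2) = (1-q)(1) ⇒ q = 1/3
P2 indiff ⇒ p·6+(1-p)·5 = p·4+(1-p)·7 ⇒ p(2) = (1-p)(2) ⇒ p = 1/2

P1 mixes 1/2 on A; P2 mixes 1/3 on P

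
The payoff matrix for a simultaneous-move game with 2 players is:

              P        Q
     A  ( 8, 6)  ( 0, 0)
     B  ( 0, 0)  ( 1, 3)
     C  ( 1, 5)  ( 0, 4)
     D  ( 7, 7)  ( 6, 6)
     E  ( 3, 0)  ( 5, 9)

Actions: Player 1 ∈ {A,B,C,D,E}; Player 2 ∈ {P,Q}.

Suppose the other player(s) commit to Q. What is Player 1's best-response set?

u_1(A vs Q) = 0
u_1(B vs Q) = 1
u_1(C vs Q) = 0
u_1(D vs Q) = 6
u_1(E vs Q) = 5
max payoff 6 at {D}

argmax u_1 = {D}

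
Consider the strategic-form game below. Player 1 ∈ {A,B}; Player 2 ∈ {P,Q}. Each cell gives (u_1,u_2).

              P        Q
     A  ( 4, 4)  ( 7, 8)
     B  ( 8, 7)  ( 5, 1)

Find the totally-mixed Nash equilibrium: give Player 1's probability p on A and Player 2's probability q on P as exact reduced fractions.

P1 indiff ⇒ q·4+(1-q)·7 = q·8+(1-q)·5 ⇒ q(-4) = (1-q)(-2) ⇒ q = 1/3
P2 indiff ⇒ p·4+(1-p)·7 = p·8+(1-p)·1 ⇒ p(-4) = (1-p)(-6) ⇒ p = 3/5

(p,q) = (3/5, 1/3)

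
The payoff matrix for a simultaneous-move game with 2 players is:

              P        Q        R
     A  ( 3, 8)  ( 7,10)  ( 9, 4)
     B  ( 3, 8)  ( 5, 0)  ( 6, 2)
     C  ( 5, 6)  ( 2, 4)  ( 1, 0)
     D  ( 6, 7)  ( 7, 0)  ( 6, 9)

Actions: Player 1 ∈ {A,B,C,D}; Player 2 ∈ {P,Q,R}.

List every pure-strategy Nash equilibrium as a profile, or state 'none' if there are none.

(A,P): not NE [P1→D gives 6>3; P2→Q gives 10>8]
(A,Q): NE
(A,R): not NE [P2→Q gives 10>4]
(B,P): not NE [P1→D gives 6>3]
(B,Q): not NE [P1→D gives 7>5; P2→P gives 8>0]
(B,R): not NE [P1→A gives 9>6; P2→P gives 8>2]
(C,P): not NE [P1→D gives 6>5]
(C,Q): not NE [P1→D gives 7>2; P2→P gives 6>4]
(C,R): not NE [P1→A gives 9>1; P2→P gives 6>0]
(D,P): not NE [P2→R gives 9>7]
(D,Q): not NE [P2→R gives 9>0]
(D,R): not NE [P1→A gives 9>6]

Nash profiles: (A,Q)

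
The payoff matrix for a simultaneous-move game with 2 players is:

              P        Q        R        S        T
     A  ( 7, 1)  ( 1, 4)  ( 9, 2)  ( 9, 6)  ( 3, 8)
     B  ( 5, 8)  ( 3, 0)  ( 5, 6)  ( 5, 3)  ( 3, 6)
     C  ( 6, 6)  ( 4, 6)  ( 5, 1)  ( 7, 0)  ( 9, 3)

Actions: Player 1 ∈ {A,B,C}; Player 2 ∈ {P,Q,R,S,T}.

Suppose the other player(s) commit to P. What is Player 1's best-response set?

argmax u_1 = {A}

u_1(A vs P) = 7
u_1(B vs P) = 5
u_1(C vs P) = 6
max payoff 7 at {A}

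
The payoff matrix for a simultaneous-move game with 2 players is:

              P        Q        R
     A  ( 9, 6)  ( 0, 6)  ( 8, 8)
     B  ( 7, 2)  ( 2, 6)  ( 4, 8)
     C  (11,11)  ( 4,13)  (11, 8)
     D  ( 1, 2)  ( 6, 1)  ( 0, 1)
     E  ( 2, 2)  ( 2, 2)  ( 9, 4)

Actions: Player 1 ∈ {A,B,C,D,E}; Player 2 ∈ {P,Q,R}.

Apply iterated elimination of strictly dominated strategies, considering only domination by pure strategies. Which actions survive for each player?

Survivors P1:{C,D} P2:{P,Q}

P1 drop A (C beats it: P:11>9 Q:4>0 R:11>8)
P1 drop B (C beats it: P:11>7 Q:4>2 R:11>4)
P1 drop E (C beats it: P:11>2 Q:4>2 R:11>9)
P2 drop R (P beats it: C:11>8 D:2>1)
P1→{C,D} P2→{P,Q}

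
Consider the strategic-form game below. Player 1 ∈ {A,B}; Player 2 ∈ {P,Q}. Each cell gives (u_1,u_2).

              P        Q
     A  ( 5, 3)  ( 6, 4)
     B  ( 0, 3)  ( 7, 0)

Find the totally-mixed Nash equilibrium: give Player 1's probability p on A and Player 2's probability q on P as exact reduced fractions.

P1 indiff ⇒ q·5+(1-q)·6 = q·0+(1-q)·7 ⇒ q(5) = (1-q)(1) ⇒ q = 1/6
P2 indiff ⇒ p·3+(1-p)·3 = p·4+(1-p)·0 ⇒ p(-1) = (1-p)(-3) ⇒ p = 3/4

(p,q) = (3/4, 1/6)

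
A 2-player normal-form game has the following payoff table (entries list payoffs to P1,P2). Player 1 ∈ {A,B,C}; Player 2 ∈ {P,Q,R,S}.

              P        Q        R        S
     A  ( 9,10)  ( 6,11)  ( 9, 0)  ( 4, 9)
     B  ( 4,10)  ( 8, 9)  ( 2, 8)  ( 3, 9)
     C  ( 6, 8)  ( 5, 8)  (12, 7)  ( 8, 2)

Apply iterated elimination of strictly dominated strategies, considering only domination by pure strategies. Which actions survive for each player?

P2 drop R (P beats it: A:10>0 B:10>8 C:8>7)
P2 drop S (P beats it: A:10>9 B:10>9 C:8>2)
P1 drop C (A beats it: P:9>6 Q:6>5)
P1→{A,B} P2→{P,Q}

IESDS → P1:{A,B} P2:{P,Q}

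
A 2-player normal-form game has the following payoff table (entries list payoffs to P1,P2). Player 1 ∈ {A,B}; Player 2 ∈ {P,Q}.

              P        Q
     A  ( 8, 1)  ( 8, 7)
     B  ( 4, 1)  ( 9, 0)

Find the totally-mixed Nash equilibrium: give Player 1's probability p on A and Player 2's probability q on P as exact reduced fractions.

P1 mixes 1/7 on A; P2 mixes 1/5 on P

P1 indiff ⇒ q·8+(1-q)·8 = q·4+(1-q)·9 ⇒ q(4) = (1-q)(1) ⇒ q = 1/5
P2 indiff ⇒ p·1+(1-p)·1 = p·7+(1-p)·0 ⇒ p(-6) = (1-p)(-1) ⇒ p = 1/7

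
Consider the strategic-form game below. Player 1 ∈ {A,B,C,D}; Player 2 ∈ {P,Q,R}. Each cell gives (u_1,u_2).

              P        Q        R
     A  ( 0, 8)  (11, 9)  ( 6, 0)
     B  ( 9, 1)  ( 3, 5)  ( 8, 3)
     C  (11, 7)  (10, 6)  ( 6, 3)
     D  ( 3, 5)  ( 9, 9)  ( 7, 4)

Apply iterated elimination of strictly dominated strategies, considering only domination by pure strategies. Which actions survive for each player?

IESDS → P1:{A,C} P2:{P,Q}

P2 drop R (Q beats it: A:9>0 B:5>3 C:6>3 D:9>4)
P1 drop B (C beats it: P:11>9 Q:10>3)
P1 drop D (C beats it: P:11>3 Q:10>9)
P1→{A,C} P2→{P,Q}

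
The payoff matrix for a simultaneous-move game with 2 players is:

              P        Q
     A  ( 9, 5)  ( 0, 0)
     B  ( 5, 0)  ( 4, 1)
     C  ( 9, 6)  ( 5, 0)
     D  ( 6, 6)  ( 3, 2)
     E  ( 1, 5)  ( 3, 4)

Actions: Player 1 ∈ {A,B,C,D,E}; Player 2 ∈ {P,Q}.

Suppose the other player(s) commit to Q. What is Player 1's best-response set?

u_1(A vs Q) = 0
u_1(B vs Q) = 4
u_1(C vs Q) = 5
u_1(D vs Q) = 3
u_1(E vs Q) = 3
max payoff 5 at {C}

P1 best: {C}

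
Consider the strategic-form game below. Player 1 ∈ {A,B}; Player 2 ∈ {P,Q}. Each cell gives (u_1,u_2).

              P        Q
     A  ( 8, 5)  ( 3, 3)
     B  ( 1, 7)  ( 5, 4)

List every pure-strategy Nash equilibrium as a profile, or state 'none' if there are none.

NE set: (A,P)

(A,P): NE
(A,Q): not NE [P1→B gives 5>3; P2→P gives 5>3]
(B,P): not NE [P1→A gives 8>1]
(B,Q): not NE [P2→P gives 7>4]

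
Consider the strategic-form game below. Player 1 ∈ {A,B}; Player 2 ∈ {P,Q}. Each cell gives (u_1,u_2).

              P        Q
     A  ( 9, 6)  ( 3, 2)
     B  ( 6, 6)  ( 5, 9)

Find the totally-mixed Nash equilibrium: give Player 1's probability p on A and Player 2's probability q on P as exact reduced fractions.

P1 indiff ⇒ q·9+(1-q)·3 = q·6+(1-q)·5 ⇒ q(3) = (1-q)(2) ⇒ q = 2/5
P2 indiff ⇒ p·6+(1-p)·6 = p·2+(1-p)·9 ⇒ p(4) = (1-p)(3) ⇒ p = 3/7

p=3/7, q=2/5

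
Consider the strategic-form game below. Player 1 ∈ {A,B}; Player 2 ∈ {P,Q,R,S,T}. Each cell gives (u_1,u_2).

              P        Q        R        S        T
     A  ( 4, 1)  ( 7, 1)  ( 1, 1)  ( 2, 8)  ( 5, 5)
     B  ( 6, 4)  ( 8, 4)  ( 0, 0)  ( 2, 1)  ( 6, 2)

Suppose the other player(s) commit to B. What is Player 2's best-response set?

u_2(P vs B) = 4
u_2(Q vs B) = 4
u_2(R vs B) = 0
u_2(S vs B) = 1
u_2(T vs B) = 2
max payoff 4 at {P,Q}

argmax u_2 = {P,Q}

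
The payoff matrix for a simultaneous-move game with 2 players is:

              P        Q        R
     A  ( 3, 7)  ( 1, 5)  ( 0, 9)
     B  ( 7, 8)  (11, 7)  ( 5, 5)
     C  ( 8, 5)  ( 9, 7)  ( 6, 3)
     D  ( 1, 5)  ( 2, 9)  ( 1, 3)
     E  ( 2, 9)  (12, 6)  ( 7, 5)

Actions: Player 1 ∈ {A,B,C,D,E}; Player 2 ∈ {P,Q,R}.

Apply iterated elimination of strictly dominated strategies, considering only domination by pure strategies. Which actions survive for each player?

P1 drop A (B beats it: P:7>3 Q:11>1 R:5>0)
P1 drop D (B beats it: P:7>1 Q:11>2 R:5>1)
P2 drop R (P beats it: B:8>5 C:5>3 E:9>5)
P1→{B,C,E} P2→{P,Q}

Survivors P1:{B,C,E} P2:{P,Q}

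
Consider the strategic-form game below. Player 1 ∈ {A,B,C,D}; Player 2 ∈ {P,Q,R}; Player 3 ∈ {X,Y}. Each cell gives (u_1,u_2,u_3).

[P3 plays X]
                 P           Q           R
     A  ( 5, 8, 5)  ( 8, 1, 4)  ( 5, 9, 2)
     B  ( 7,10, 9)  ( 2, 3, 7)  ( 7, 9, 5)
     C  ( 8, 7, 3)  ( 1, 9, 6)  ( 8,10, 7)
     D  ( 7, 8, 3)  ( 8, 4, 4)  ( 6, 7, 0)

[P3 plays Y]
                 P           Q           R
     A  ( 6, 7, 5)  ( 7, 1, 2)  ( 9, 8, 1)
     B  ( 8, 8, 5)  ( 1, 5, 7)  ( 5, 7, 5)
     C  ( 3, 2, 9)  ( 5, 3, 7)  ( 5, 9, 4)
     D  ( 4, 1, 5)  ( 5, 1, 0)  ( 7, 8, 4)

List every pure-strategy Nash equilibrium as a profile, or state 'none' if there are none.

(A,P,X): not NE [P1→C gives 8>5; P2→R gives 9>8]
(A,P,Y): not NE [P1→B gives 8>6; P2→R gives 8>7]
(A,Q,X): not NE [P2→R gives 9>1]
(A,Q,Y): not NE [P2→R gives 8>1; P3→X gives 4>2]
(A,R,X): not NE [P1→C gives 8>5]
(A,R,Y): not NE [P3→X gives 2>1]
(B,P,X): not NE [P1→C gives 8>7]
(B,P,Y): not NE [P3→X gives 9>5]
(B,Q,X): not NE [P1→D gives 8>2; P2→P gives 10>3]
(B,Q,Y): not NE [P1→A gives 7>1; P2→P gives 8>5]
(B,R,X): not NE [P1→C gives 8>7; P2→P gives 10>9]
(B,R,Y): not NE [P1→A gives 9>5; P2→P gives 8>7]
(C,P,X): not NE [P2→R gives 10>7; P3→Y gives 9>3]
(C,P,Y): not NE [P1→B gives 8>3; P2→R gives 9>2]
(C,Q,X): not NE [P1→D gives 8>1; P2→R gives 10>9; P3→Y gives 7>6]
(C,Q,Y): not NE [P1→A gives 7>5; P2→R gives 9>3]
(C,R,X): NE
(C,R,Y): not NE [P1→A gives 9>5; P3→X gives 7>4]
(D,P,X): not NE [P1→C gives 8>7; P3→Y gives 5>3]
(D,P,Y): not NE [P1→B gives 8>4; P2→R gives 8>1]
(D,Q,X): not NE [P2→P gives 8>4]
(D,Q,Y): not NE [P1→A gives 7>5; P2→R gives 8>1; P3→X gives 4>0]
(D,R,X): not NE [P1→C gives 8>6; P2→P gives 8>7; P3→Y gives 4>0]
(D,R,Y): not NE [P1→A gives 9>7]

NE set: (C,R,X)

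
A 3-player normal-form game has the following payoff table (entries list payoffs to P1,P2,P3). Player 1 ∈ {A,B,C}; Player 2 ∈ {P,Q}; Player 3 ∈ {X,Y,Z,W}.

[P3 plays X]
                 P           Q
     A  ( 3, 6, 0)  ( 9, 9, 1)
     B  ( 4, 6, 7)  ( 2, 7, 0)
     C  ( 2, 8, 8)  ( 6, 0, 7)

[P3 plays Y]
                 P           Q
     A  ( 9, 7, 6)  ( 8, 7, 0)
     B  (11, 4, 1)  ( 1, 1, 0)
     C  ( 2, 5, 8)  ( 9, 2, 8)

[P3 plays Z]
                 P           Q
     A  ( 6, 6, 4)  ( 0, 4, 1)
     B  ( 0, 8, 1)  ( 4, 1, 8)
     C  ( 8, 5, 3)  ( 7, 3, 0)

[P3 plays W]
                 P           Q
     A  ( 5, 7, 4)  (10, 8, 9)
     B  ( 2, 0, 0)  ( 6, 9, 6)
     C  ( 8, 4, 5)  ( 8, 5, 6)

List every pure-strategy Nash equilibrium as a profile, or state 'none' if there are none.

(A,P,X): not NE [P1→B gives 4>3; P2→Q gives 9>6; P3→Y gives 6>0]
(A,P,Y): not NE [P1→B gives 11>9]
(A,P,Z): not NE [P1→C gives 8>6; P3→Y gives 6>4]
(A,P,W): not NE [P1→C gives 8>5; P2→Q gives 8>7; P3→Y gives 6>4]
(A,Q,X): not NE [P3→W gives 9>1]
(A,Q,Y): not NE [P1→C gives 9>8; P3→W gives 9>0]
(A,Q,Z): not NE [P1→C gives 7>0; P2→P gives 6>4; P3→W gives 9>1]
(A,Q,W): NE
(B,P,X): not NE [P2→Q gives 7>6]
(B,P,Y): not NE [P3→X gives 7>1]
(B,P,Z): not NE [P1→C gives 8>0; P3→X gives 7>1]
(B,P,W): not NE [P1→C gives 8>2; P2→Q gives 9>0; P3→X gives 7>0]
(B,Q,X): not NE [P1→A gives 9>2; P3→Z gives 8>0]
(B,Q,Y): not NE [P1→C gives 9>1; P2→P gives 4>1; P3→Z gives 8>0]
(B,Q,Z): not NE [P1→C gives 7>4; P2→P gives 8>1]
(B,Q,W): not NE [P1→A gives 10>6; P3→Z gives 8>6]
(C,P,X): not NE [P1→B gives 4>2]
(C,P,Y): not NE [P1→B gives 11>2]
(C,P,Z): not NE [P3→Y gives 8>3]
(C,P,W): not NE [P2→Q gives 5>4; P3→Y gives 8>5]
(C,Q,X): not NE [P1→A gives 9>6; P2→P gives 8>0; P3→Y gives 8>7]
(C,Q,Y): not NE [P2→P gives 5>2]
(C,Q,Z): not NE [P2→P gives 5>3; P3→Y gives 8>0]
(C,Q,W): not NE [P1→A gives 10>8; P3→Y gives 8>6]

Nash profiles: (A,Q,W)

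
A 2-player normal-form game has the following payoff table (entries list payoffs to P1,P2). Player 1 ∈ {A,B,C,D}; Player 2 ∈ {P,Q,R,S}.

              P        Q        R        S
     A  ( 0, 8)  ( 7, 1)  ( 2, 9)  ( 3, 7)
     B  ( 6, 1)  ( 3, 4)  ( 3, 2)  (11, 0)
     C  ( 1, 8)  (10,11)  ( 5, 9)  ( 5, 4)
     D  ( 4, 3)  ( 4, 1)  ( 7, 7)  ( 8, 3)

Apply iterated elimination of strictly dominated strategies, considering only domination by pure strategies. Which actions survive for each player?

Survivors P1:{C,D} P2:{Q,R}

P1 drop A (C beats it: P:1>0 Q:10>7 R:5>2 S:5>3)
P2 drop P (R beats it: B:2>1 C:9>8 D:7>3)
P2 drop S (R beats it: B:2>0 C:9>4 D:7>3)
P1 drop B (C beats it: Q:10>3 R:5>3)
P1→{C,D} P2→{Q,R}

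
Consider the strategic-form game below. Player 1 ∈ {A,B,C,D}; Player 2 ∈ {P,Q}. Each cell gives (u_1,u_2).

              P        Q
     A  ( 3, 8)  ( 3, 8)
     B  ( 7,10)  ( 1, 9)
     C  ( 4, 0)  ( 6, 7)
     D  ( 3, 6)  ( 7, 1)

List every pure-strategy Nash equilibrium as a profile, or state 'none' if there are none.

PSNE = {(B,P)}

(A,P): not NE [P1→B gives 7>3]
(A,Q): not NE [P1→D gives 7>3]
(B,P): NE
(B,Q): not NE [P1→D gives 7>1; P2→P gives 10>9]
(C,P): not NE [P1→B gives 7>4; P2→Q gives 7>0]
(C,Q): not NE [P1→D gives 7>6]
(D,P): not NE [P1→B gives 7>3]
(D,Q): not NE [P2→P gives 6>1]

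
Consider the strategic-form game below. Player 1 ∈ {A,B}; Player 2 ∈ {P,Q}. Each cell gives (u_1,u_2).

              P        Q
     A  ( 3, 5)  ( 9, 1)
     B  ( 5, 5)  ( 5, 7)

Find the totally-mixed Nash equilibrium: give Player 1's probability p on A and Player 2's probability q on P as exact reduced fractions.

(p,q) = (1/3, 2/3)

P1 indiff ⇒ q·3+(1-q)·9 = q·5+(1-q)·5 ⇒ q(-2) = (1-q)(-4) ⇒ q = 2/3
P2 indiff ⇒ p·5+(1-p)·5 = p·1+(1-p)·7 ⇒ p(4) = (1-p)(2) ⇒ p = 1/3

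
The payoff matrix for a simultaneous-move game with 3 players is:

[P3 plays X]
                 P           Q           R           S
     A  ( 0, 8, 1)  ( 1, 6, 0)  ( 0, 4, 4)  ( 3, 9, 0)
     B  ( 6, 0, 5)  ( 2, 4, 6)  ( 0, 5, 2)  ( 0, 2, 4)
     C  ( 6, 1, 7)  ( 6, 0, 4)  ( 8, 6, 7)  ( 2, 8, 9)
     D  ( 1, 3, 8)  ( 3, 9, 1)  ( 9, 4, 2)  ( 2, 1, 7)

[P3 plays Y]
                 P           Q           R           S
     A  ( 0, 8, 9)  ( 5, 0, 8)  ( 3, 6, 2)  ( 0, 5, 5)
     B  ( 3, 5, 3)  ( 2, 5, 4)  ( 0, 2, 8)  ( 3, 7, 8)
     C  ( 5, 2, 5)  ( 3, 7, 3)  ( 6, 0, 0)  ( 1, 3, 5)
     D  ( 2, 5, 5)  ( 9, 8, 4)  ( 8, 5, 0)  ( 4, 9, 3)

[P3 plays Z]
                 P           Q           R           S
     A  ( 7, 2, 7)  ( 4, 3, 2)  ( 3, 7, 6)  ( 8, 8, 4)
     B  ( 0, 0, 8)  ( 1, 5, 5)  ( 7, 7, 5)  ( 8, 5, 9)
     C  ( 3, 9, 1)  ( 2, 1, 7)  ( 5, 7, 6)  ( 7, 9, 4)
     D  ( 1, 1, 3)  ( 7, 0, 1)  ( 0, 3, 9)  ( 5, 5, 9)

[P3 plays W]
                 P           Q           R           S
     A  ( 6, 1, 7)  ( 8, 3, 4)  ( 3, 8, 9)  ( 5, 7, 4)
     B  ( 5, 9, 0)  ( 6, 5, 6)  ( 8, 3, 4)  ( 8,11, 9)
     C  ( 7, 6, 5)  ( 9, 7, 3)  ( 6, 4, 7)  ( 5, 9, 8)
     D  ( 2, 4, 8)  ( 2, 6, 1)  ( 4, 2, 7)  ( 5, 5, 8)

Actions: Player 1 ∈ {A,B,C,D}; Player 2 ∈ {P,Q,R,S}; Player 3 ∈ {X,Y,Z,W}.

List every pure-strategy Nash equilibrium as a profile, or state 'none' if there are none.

(A,P,X): not NE [P1→C gives 6>0; P2→S gives 9>8; P3→Y gives 9>1]
(A,P,Y): not NE [P1→C gives 5>0]
(A,P,Z): not NE [P2→S gives 8>2; P3→Y gives 9>7]
(A,P,W): not NE [P1→C gives 7>6; P2→R gives 8>1; P3→Y gives 9>7]
(A,Q,X): not NE [P1→C gives 6>1; P2→S gives 9>6; P3→Y gives 8>0]
(A,Q,Y): not NE [P1→D gives 9>5; P2→P gives 8>0]
(A,Q,Z): not NE [P1→D gives 7>4; P2→S gives 8>3; P3→Y gives 8>2]
(A,Q,W): not NE [P1→C gives 9>8; P2→R gives 8>3; P3→Y gives 8>4]
(A,R,X): not NE [P1→D gives 9>0; P2→S gives 9>4; P3→W gives 9>4]
(A,R,Y): not NE [P1→D gives 8>3; P2→P gives 8>6; P3→W gives 9>2]
(A,R,Z): not NE [P1→B gives 7>3; P2→S gives 8>7; P3→W gives 9>6]
(A,R,W): not NE [P1→B gives 8>3]
(A,S,X): not NE [P3→Y gives 5>0]
(A,S,Y): not NE [P1→D gives 4>0; P2→P gives 8>5]
(A,S,Z): not NE [P3→Y gives 5>4]
(A,S,W): not NE [P1→B gives 8>5; P2→R gives 8>7; P3→Y gives 5>4]
(B,P,X): not NE [P2→R gives 5>0; P3→Z gives 8>5]
(B,P,Y): not NE [P1→C gives 5>3; P2→S gives 7>5; P3→Z gives 8>3]
(B,P,Z): not NE [P1→A gives 7>0; P2→R gives 7>0]
(B,P,W): not NE [P1→C gives 7>5; P2→S gives 11>9; P3→Z gives 8>0]
(B,Q,X): not NE [P1→C gives 6>2; P2→R gives 5>4]
(B,Q,Y): not NE [P1→D gives 9>2; P2→S gives 7>5; P3→W gives 6>4]
(B,Q,Z): not NE [P1→D gives 7>1; P2→R gives 7>5; P3→W gives 6>5]
(B,Q,W): not NE [P1→C gives 9>6; P2→S gives 11>5]
(B,R,X): not NE [P1→D gives 9>0; P3→Y gives 8>2]
(B,R,Y): not NE [P1→D gives 8>0; P2→S gives 7>2]
(B,R,Z): not NE [P3→Y gives 8>5]
(B,R,W): not NE [P2→S gives 11>3; P3→Y gives 8>4]
(B,S,X): not NE [P1→A gives 3>0; P2→R gives 5>2; P3→W gives 9>4]
(B,S,Y): not NE [P1→D gives 4>3; P3→W gives 9>8]
(B,S,Z): not NE [P2→R gives 7>5]
(B,S,W): NE
(C,P,X): not NE [P2→S gives 8>1]
(C,P,Y): not NE [P2→Q gives 7>2; P3→X gives 7>5]
(C,P,Z): not NE [P1→A gives 7>3; P3→X gives 7>1]
(C,P,W): not NE [P2→S gives 9>6; P3→X gives 7>5]
(C,Q,X): not NE [P2→S gives 8>0; P3→Z gives 7>4]
(C,Q,Y): not NE [P1→D gives 9>3; P3→Z gives 7>3]
(C,Q,Z): not NE [P1→D gives 7>2; P2→S gives 9>1]
(C,Q,W): not NE [P2→S gives 9>7; P3→Z gives 7>3]
(C,R,X): not NE [P1→D gives 9>8; P2→S gives 8>6]
(C,R,Y): not NE [P1→D gives 8>6; P2→Q gives 7>0; P3→W gives 7>0]
(C,R,Z): not NE [P1→B gives 7>5; P2→S gives 9>7; P3→W gives 7>6]
(C,R,W): not NE [P1→B gives 8>6; P2→S gives 9>4]
(C,S,X): not NE [P1→A gives 3>2]
(C,S,Y): not NE [P1→D gives 4>1; P2→Q gives 7>3; P3→X gives 9>5]
(C,S,Z): not NE [P1→B gives 8>7; P3→X gives 9>4]
(C,S,W): not NE [P1→B gives 8>5; P3→X gives 9>8]
(D,P,X): not NE [P1→C gives 6>1; P2→Q gives 9>3]
(D,P,Y): not NE [P1→C gives 5>2; P2→S gives 9>5; P3→W gives 8>5]
(D,P,Z): not NE [P1→A gives 7>1; P2→S gives 5>1; P3→W gives 8>3]
(D,P,W): not NE [P1→C gives 7>2; P2→Q gives 6>4]
(D,Q,X): not NE [P1→C gives 6>3; P3→Y gives 4>1]
(D,Q,Y): not NE [P2→S gives 9>8]
(D,Q,Z): not NE [P2→S gives 5>0; P3→Y gives 4>1]
(D,Q,W): not NE [P1→C gives 9>2; P3→Y gives 4>1]
(D,R,X): not NE [P2→Q gives 9>4; P3→Z gives 9>2]
(D,R,Y): not NE [P2→S gives 9>5; P3→Z gives 9>0]
(D,R,Z): not NE [P1→B gives 7>0; P2→S gives 5>3]
(D,R,W): not NE [P1→B gives 8>4; P2→Q gives 6>2; P3→Z gives 9>7]
(D,S,X): not NE [P1→A gives 3>2; P2→Q gives 9>1; P3→Z gives 9>7]
(D,S,Y): not NE [P3→Z gives 9>3]
(D,S,Z): not NE [P1→B gives 8>5]
(D,S,W): not NE [P1→B gives 8>5; P2→Q gives 6>5; P3→Z gives 9>8]

Nash profiles: (B,S,W)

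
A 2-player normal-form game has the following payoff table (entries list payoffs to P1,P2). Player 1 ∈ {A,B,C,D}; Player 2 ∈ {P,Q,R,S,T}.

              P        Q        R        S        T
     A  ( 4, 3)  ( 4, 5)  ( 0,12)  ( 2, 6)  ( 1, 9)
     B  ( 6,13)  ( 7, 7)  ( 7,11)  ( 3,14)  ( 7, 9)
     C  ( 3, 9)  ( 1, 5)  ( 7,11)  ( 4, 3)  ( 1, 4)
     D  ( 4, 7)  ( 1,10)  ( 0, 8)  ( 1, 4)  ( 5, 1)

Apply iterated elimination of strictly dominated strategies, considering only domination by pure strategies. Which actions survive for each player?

P1 drop A (B beats it: P:6>4 Q:7>4 R:7>0 S:3>2 T:7>1)
P1 drop D (B beats it: P:6>4 Q:7>1 R:7>0 S:3>1 T:7>5)
P2 drop Q (P beats it: B:13>7 C:9>5)
P2 drop T (P beats it: B:13>9 C:9>4)
P1→{B,C} P2→{P,R,S}

IESDS → P1:{B,C} P2:{P,R,S}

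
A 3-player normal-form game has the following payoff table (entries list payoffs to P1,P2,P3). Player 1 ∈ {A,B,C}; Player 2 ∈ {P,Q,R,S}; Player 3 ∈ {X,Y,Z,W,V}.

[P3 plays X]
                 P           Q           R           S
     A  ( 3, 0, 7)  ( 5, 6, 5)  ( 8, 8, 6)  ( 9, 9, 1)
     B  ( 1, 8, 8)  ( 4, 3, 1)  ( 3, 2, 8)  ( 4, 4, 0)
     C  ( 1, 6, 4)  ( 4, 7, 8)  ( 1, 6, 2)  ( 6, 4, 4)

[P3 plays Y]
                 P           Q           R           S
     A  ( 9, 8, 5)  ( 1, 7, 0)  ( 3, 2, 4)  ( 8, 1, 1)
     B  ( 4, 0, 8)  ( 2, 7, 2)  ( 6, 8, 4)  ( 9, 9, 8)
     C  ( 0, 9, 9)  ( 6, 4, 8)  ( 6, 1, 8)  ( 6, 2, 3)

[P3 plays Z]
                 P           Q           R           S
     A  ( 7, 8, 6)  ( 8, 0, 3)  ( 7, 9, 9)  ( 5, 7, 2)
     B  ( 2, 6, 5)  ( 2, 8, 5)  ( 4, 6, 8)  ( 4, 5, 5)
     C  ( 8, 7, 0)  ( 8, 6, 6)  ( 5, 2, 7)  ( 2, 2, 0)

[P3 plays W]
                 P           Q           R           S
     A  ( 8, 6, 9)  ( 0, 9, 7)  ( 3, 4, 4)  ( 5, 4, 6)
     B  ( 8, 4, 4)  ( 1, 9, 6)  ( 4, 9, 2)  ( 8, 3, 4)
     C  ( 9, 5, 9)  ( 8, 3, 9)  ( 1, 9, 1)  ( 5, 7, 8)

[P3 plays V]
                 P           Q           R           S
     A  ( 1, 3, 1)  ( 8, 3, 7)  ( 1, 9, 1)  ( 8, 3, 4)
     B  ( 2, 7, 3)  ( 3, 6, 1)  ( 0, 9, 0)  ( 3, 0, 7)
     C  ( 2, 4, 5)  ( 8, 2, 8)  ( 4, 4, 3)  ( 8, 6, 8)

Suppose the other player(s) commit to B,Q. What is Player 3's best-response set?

u_3(X vs B,Q) = 1
u_3(Y vs B,Q) = 2
u_3(Z vs B,Q) = 5
u_3(W vs B,Q) = 6
u_3(V vs B,Q) = 1
max payoff 6 at {W}

BR_3 = {W}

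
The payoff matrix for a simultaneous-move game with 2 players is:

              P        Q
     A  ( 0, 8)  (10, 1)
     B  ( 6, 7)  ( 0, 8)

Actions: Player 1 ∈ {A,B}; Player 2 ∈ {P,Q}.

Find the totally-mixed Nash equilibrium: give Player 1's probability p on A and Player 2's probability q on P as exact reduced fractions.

P1 indiff ⇒ q·0+(1-q)·10 = q·6+(1-q)·0 ⇒ q(-6) = (1-q)(-10) ⇒ q = 5/8
P2 indiff ⇒ p·8+(1-p)·7 = p·1+(1-p)·8 ⇒ p(7) = (1-p)(1) ⇒ p = 1/8

(p,q) = (1/8, 5/8)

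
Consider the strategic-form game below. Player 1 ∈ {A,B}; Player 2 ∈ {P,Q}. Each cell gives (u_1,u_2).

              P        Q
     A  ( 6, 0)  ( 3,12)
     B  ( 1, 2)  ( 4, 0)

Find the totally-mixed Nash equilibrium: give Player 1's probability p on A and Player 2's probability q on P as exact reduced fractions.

p=1/7, q=1/6

P1 indiff ⇒ q·6+(1-q)·3 = q·1+(1-q)·4 ⇒ q(5) = (1-q)(1) ⇒ q = 1/6
P2 indiff ⇒ p·0+(1-p)·2 = p·12+(1-p)·0 ⇒ p(-12) = (1-p)(-2) ⇒ p = 1/7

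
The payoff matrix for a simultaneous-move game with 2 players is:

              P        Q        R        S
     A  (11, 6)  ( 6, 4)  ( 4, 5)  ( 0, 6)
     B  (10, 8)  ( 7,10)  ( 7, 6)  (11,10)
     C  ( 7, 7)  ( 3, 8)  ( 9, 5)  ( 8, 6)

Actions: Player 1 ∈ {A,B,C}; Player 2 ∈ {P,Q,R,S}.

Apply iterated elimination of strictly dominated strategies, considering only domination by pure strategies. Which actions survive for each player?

P2 drop R (P beats it: A:6>5 B:8>6 C:7>5)
P1 drop C (B beats it: P:10>7 Q:7>3 S:11>8)
P1→{A,B} P2→{P,Q,S}

Survivors P1:{A,B} P2:{P,Q,S}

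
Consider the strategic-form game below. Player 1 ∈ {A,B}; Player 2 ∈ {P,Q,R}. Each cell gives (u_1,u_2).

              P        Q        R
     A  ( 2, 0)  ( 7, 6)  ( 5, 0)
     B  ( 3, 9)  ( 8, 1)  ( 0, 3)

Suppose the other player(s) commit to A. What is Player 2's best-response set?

u_2(P vs A) = 0
u_2(Q vs A) = 6
u_2(R vs A) = 0
max payoff 6 at {Q}

P2 best: {Q}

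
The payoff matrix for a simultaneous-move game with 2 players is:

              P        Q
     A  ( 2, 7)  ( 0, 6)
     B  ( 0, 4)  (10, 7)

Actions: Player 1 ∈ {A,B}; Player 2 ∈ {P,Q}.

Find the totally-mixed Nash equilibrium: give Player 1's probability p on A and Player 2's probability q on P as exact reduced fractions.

P1 indiff ⇒ q·2+(1-q)·0 = q·0+(1-q)·10 ⇒ q(2) = (1-q)(10) ⇒ q = 5/6
P2 indiff ⇒ p·7+(1-p)·4 = p·6+(1-p)·7 ⇒ p(1) = (1-p)(3) ⇒ p = 3/4

P1 mixes 3/4 on A; P2 mixes 5/6 on P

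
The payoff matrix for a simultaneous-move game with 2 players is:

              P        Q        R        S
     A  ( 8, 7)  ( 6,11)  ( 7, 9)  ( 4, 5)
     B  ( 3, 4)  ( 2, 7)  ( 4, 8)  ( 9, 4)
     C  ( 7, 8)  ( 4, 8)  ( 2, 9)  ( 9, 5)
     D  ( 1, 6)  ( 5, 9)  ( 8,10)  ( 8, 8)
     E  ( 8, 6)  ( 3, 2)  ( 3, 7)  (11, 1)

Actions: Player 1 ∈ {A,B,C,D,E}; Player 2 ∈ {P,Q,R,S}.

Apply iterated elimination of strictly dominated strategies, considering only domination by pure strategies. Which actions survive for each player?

Remaining: P1:{A,D} P2:{Q,R}

P2 drop P (R beats it: A:9>7 B:8>4 C:9>8 D:10>6 E:7>6)
P2 drop S (Q beats it: A:11>5 B:7>4 C:8>5 D:9>8 E:2>1)
P1 drop B (A beats it: Q:6>2 R:7>4)
P1 drop C (A beats it: Q:6>4 R:7>2)
P1 drop E (A beats it: Q:6>3 R:7>3)
P1→{A,D} P2→{Q,R}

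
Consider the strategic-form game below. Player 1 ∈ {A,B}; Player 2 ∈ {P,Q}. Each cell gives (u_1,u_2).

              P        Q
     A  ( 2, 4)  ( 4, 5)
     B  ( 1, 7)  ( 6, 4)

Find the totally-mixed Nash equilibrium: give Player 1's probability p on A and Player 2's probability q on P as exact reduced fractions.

p=3/4, q=2/3

P1 indiff ⇒ q·2+(1-q)·4 = q·1+(1-q)·6 ⇒ q(1) = (1-q)(2) ⇒ q = 2/3
P2 indiff ⇒ p·4+(1-p)·7 = p·5+(1-p)·4 ⇒ p(-1) = (1-p)(-3) ⇒ p = 3/4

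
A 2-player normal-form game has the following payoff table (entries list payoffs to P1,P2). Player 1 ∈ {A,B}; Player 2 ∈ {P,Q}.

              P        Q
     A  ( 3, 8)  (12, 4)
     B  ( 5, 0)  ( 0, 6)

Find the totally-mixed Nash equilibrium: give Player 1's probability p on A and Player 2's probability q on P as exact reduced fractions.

p=3/5, q=6/7

P1 indiff ⇒ q·3+(1-q)·12 = q·5+(1-q)·0 ⇒ q(-2) = (1-q)(-12) ⇒ q = 6/7
P2 indiff ⇒ p·8+(1-p)·0 = p·4+(1-p)·6 ⇒ p(4) = (1-p)(6) ⇒ p = 3/5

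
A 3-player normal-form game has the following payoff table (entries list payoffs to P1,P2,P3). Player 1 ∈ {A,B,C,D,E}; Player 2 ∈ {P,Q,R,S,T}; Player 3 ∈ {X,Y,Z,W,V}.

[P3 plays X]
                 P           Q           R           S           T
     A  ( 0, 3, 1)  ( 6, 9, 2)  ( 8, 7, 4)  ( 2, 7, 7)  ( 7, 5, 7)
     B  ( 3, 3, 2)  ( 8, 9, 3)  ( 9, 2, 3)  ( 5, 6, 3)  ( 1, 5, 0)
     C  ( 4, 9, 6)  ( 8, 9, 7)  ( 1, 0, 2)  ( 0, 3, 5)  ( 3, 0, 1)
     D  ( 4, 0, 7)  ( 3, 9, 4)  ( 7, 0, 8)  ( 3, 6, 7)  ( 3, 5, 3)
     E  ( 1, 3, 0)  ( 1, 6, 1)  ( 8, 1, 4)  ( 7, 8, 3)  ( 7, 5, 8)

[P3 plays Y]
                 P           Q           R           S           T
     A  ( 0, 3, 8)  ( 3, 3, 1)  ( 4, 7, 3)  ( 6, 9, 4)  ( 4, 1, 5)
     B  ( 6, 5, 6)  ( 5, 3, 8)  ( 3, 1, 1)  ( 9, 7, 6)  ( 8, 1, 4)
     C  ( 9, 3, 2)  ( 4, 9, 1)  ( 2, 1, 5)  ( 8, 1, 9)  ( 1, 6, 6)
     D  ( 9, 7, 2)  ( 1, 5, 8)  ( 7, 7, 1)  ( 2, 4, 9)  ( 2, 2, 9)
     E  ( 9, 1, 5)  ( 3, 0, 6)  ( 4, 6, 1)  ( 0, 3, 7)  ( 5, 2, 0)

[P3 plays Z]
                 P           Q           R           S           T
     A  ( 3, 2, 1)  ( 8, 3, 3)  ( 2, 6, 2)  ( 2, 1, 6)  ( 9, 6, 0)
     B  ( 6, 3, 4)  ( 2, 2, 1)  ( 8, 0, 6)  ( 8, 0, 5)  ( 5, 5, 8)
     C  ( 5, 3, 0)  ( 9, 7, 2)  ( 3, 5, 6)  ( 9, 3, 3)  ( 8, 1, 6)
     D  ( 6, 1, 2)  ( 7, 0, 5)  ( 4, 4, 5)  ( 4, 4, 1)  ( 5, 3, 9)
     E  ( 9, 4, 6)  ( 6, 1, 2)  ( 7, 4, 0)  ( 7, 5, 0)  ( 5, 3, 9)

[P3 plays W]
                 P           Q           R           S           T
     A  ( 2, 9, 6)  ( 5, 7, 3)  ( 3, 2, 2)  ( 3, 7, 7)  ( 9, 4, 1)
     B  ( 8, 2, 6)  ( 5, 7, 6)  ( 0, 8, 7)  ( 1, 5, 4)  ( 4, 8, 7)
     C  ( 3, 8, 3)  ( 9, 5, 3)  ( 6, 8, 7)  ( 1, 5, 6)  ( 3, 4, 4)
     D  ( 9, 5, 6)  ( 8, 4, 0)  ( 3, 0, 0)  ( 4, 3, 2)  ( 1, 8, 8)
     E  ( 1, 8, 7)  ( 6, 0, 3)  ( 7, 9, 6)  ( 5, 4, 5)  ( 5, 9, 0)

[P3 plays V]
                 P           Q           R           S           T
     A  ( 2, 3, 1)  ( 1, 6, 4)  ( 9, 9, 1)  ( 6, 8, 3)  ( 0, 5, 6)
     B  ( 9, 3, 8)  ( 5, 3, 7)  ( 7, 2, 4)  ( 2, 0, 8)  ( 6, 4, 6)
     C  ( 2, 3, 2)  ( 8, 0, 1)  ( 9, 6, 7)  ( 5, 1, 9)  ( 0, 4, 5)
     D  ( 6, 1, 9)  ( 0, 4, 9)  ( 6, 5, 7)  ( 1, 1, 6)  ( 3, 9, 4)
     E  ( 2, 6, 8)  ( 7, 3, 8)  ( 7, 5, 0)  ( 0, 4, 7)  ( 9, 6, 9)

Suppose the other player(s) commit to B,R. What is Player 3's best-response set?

u_3(X vs B,R) = 3
u_3(Y vs B,R) = 1
u_3(Z vs B,R) = 6
u_3(W vs B,R) = 7
u_3(V vs B,R) = 4
max payoff 7 at {W}

BR_3 = {W}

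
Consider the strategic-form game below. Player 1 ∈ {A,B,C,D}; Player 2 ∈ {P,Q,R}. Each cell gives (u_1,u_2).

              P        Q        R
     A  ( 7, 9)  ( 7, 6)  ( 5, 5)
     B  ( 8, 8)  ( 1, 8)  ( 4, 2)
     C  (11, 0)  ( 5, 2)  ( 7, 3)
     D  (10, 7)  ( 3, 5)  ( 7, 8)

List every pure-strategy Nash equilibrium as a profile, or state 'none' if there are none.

(A,P): not NE [P1→C gives 11>7]
(A,Q): not NE [P2→P gives 9>6]
(A,R): not NE [P1→D gives 7>5; P2→P gives 9>5]
(B,P): not NE [P1→C gives 11>8]
(B,Q): not NE [P1→A gives 7>1]
(B,R): not NE [P1→D gives 7>4; P2→Q gives 8>2]
(C,P): not NE [P2→R gives 3>0]
(C,Q): not NE [P1→A gives 7>5; P2→R gives 3>2]
(C,R): NE
(D,P): not NE [P1→C gives 11>10; P2→R gives 8>7]
(D,Q): not NE [P1→A gives 7>3; P2→R gives 8>5]
(D,R): NE

Nash profiles: (C,R), (D,R)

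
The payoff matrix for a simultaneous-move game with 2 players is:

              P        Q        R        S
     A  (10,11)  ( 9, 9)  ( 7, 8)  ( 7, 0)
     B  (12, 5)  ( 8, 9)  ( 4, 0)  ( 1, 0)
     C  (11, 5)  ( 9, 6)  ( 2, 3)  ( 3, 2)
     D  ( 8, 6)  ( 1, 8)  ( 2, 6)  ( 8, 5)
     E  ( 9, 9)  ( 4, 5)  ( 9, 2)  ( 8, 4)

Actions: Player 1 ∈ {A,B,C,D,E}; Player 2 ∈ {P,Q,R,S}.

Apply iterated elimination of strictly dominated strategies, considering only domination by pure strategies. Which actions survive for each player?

P2 drop R (Q beats it: A:9>8 B:9>0 C:6>3 D:8>6 E:5>2)
P2 drop S (P beats it: A:11>0 B:5>0 C:5>2 D:6>5 E:9>4)
P1 drop D (A beats it: P:10>8 Q:9>1)
P1 drop E (A beats it: P:10>9 Q:9>4)
P1→{A,B,C} P2→{P,Q}

IESDS → P1:{A,B,C} P2:{P,Q}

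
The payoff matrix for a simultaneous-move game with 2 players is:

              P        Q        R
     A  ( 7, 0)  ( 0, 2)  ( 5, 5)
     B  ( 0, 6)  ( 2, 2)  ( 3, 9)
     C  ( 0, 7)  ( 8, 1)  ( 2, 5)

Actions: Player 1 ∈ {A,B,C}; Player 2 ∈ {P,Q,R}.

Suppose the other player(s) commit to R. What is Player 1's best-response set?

BR_1 = {A}

u_1(A vs R) = 5
u_1(B vs R) = 3
u_1(C vs R) = 2
max payoff 5 at {A}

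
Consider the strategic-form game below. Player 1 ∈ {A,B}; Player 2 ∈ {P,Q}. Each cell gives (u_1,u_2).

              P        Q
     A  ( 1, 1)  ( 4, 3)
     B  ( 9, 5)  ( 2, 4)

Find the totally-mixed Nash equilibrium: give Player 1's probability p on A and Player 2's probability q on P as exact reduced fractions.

P1 mixes 1/3 on A; P2 mixes 1/5 on P

P1 indiff ⇒ q·1+(1-q)·4 = q·9+(1-q)·2 ⇒ q(-8) = (1-q)(-2) ⇒ q = 1/5
P2 indiff ⇒ p·1+(1-p)·5 = p·3+(1-p)·4 ⇒ p(-2) = (1-p)(-1) ⇒ p = 1/3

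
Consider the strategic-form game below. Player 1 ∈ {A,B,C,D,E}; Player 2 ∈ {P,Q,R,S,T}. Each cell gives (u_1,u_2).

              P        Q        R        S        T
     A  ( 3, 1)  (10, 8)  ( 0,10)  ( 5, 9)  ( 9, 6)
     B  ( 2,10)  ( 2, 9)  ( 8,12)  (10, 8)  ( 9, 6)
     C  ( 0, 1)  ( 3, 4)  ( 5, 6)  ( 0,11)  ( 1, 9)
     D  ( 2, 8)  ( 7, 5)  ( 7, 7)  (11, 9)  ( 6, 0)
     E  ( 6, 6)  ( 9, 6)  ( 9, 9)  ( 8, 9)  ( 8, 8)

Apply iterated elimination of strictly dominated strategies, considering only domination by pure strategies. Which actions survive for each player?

IESDS → P1:{B,D,E} P2:{P,R,S}

P1 drop C (D beats it: P:2>0 Q:7>3 R:7>5 S:11>0 T:6>1)
P2 drop Q (R beats it: A:10>8 B:12>9 D:7>5 E:9>6)
P2 drop T (R beats it: A:10>6 B:12>6 D:7>0 E:9>8)
P1 drop A (E beats it: P:6>3 R:9>0 S:8>5)
P1→{B,D,E} P2→{P,R,S}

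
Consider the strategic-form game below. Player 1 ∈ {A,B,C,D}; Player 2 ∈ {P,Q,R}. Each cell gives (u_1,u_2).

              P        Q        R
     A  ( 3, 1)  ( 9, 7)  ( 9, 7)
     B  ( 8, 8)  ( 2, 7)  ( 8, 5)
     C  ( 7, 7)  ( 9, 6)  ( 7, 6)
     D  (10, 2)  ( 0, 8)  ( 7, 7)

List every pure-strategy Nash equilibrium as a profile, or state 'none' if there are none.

PSNE = {(A,Q), (A,R)}

(A,P): not NE [P1→D gives 10>3; P2→R gives 7>1]
(A,Q): NE
(A,R): NE
(B,P): not NE [P1→D gives 10>8]
(B,Q): not NE [P1→C gives 9>2; P2→P gives 8>7]
(B,R): not NE [P1→A gives 9>8; P2→P gives 8>5]
(C,P): not NE [P1→D gives 10>7]
(C,Q): not NE [P2→P gives 7>6]
(C,R): not NE [P1→A gives 9>7; P2→P gives 7>6]
(D,P): not NE [P2→Q gives 8>2]
(D,Q): not NE [P1→C gives 9>0]
(D,R): not NE [P1→A gives 9>7; P2→Q gives 8>7]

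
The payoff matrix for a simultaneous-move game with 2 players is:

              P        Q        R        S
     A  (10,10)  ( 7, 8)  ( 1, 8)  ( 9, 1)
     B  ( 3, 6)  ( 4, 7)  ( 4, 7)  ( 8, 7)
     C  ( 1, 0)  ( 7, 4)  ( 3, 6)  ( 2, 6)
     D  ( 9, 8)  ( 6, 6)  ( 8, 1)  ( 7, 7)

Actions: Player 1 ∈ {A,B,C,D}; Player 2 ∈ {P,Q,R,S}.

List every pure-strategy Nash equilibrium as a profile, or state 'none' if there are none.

(A,P): NE
(A,Q): not NE [P2→P gives 10>8]
(A,R): not NE [P1→D gives 8>1; P2→P gives 10>8]
(A,S): not NE [P2→P gives 10>1]
(B,P): not NE [P1→A gives 10>3; P2→S gives 7>6]
(B,Q): not NE [P1→C gives 7>4]
(B,R): not NE [P1→D gives 8>4]
(B,S): not NE [P1→A gives 9>8]
(C,P): not NE [P1→A gives 10>1; P2→S gives 6>0]
(C,Q): not NE [P2→S gives 6>4]
(C,R): not NE [P1→D gives 8>3]
(C,S): not NE [P1→A gives 9>2]
(D,P): not NE [P1→A gives 10>9]
(D,Q): not NE [P1→C gives 7>6; P2→P gives 8>6]
(D,R): not NE [P2→P gives 8>1]
(D,S): not NE [P1→A gives 9>7; P2→P gives 8>7]

Nash profiles: (A,P)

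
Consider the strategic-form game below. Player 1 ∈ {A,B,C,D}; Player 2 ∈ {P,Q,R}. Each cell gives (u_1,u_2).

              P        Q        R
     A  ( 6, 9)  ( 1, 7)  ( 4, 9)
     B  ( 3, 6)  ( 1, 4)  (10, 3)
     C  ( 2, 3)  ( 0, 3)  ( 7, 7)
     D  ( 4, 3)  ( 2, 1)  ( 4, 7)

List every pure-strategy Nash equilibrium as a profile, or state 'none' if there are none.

PSNE = {(A,P)}

(A,P): NE
(A,Q): not NE [P1→D gives 2>1; P2→R gives 9>7]
(A,R): not NE [P1→B gives 10>4]
(B,P): not NE [P1→A gives 6>3]
(B,Q): not NE [P1→D gives 2>1; P2→P gives 6>4]
(B,R): not NE [P2→P gives 6>3]
(C,P): not NE [P1→A gives 6>2; P2→R gives 7>3]
(C,Q): not NE [P1→D gives 2>0; P2→R gives 7>3]
(C,R): not NE [P1→B gives 10>7]
(D,P): not NE [P1→A gives 6>4; P2→R gives 7>3]
(D,Q): not NE [P2→R gives 7>1]
(D,R): not NE [P1→B gives 10>4]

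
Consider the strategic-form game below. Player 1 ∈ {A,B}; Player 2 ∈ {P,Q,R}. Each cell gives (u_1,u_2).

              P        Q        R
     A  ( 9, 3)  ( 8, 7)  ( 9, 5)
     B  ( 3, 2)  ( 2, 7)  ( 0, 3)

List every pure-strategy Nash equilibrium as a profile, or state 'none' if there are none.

PSNE = {(A,Q)}

(A,P): not NE [P2→Q gives 7>3]
(A,Q): NE
(A,R): not NE [P2→Q gives 7>5]
(B,P): not NE [P1→A gives 9>3; P2→Q gives 7>2]
(B,Q): not NE [P1→A gives 8>2]
(B,R): not NE [P1→A gives 9>0; P2→Q gives 7>3]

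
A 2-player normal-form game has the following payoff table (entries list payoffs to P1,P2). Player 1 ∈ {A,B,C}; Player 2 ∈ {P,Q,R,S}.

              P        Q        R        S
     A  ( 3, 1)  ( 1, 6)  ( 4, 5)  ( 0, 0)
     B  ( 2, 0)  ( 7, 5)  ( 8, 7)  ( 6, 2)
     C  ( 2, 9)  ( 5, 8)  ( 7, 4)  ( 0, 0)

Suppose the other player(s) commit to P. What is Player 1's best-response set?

u_1(A vs P) = 3
u_1(B vs P) = 2
u_1(C vs P) = 2
max payoff 3 at {A}

P1 best: {A}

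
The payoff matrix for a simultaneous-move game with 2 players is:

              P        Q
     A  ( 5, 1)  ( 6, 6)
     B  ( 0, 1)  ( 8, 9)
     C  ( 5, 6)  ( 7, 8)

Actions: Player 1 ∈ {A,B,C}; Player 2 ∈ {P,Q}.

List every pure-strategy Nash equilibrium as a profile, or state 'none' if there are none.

Nash profiles: (B,Q)

(A,P): not NE [P2→Q gives 6>1]
(A,Q): not NE [P1→B gives 8>6]
(B,P): not NE [P1→C gives 5>0; P2→Q gives 9>1]
(B,Q): NE
(C,P): not NE [P2→Q gives 8>6]
(C,Q): not NE [P1→B gives 8>7]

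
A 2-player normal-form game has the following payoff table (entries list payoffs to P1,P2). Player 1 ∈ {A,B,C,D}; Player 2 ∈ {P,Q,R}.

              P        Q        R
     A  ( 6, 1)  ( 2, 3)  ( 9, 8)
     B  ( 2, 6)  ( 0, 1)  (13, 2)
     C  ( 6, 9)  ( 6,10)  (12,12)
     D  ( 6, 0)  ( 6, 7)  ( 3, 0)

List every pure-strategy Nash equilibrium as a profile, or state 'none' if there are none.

(A,P): not NE [P2→R gives 8>1]
(A,Q): not NE [P1→D gives 6>2; P2→R gives 8>3]
(A,R): not NE [P1→B gives 13>9]
(B,P): not NE [P1→D gives 6>2]
(B,Q): not NE [P1→D gives 6>0; P2→P gives 6>1]
(B,R): not NE [P2→P gives 6>2]
(C,P): not NE [P2→R gives 12>9]
(C,Q): not NE [P2→R gives 12>10]
(C,R): not NE [P1→B gives 13>12]
(D,P): not NE [P2→Q gives 7>0]
(D,Q): NE
(D,R): not NE [P1→B gives 13>3; P2→Q gives 7>0]

Nash profiles: (D,Q)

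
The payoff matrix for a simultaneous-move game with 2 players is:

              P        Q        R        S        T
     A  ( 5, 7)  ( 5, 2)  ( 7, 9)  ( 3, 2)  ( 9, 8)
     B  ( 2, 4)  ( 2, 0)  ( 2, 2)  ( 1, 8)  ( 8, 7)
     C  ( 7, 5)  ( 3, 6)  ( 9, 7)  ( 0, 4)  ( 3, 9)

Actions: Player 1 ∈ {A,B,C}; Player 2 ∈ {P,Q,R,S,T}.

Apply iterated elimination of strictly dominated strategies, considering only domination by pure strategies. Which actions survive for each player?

Remaining: P1:{A,C} P2:{R,T}

P1 drop B (A beats it: P:5>2 Q:5>2 R:7>2 S:3>1 T:9>8)
P2 drop P (R beats it: A:9>7 C:7>5)
P2 drop Q (R beats it: A:9>2 C:7>6)
P2 drop S (R beats it: A:9>2 C:7>4)
P1→{A,C} P2→{R,T}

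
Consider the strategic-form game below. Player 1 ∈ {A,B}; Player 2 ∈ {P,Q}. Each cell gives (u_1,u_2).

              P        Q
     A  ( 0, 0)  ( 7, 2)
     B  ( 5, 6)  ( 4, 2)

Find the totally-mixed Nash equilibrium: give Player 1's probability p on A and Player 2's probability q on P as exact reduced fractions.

p=2/3, q=3/8

P1 indiff ⇒ q·0+(1-q)·7 = q·5+(1-q)·4 ⇒ q(-5) = (1-q)(-3) ⇒ q = 3/8
P2 indiff ⇒ p·0+(1-p)·6 = p·2+(1-p)·2 ⇒ p(-2) = (1-p)(-4) ⇒ p = 2/3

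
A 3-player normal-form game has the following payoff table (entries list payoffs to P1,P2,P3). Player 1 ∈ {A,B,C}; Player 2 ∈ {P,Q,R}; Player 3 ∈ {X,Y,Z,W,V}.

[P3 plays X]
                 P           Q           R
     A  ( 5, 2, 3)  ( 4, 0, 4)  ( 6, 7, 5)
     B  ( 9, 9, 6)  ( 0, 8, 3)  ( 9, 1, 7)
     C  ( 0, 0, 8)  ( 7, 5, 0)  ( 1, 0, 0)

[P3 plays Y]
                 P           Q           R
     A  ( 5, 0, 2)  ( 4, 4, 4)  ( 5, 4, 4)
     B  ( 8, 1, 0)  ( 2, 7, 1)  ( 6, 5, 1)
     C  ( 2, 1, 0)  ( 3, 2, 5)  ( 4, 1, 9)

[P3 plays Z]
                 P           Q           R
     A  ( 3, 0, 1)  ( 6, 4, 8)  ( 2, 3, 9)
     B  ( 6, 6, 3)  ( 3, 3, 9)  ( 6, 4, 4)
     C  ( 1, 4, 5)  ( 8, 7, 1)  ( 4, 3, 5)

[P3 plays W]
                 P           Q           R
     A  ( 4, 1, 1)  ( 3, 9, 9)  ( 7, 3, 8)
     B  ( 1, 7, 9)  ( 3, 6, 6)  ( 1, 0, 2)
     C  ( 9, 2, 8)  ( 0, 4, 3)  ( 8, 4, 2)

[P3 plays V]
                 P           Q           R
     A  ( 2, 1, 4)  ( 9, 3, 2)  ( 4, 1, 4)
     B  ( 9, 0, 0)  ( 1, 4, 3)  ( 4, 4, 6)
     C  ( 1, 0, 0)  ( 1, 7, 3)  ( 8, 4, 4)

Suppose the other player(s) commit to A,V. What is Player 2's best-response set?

u_2(P vs A,V) = 1
u_2(Q vs A,V) = 3
u_2(R vs A,V) = 1
max payoff 3 at {Q}

argmax u_2 = {Q}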